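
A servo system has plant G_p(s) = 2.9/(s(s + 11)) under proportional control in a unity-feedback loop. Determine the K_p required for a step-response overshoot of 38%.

K_p = 120

From %OS = 100·exp(−πζ/√(1−ζ²)) = 38%, ζ = −ln(0.38)/√(π²+ln²(0.38)) = 0.2943.
Characteristic equation s² + 11s + 2.9K_p = 0 gives ζ = 11/(2√(2.9K_p)).
Setting ζ = 0.2943: √(2.9K_p) = 11/(2·0.2943) = 18.69, so K_p = 349.1/2.9 = 120.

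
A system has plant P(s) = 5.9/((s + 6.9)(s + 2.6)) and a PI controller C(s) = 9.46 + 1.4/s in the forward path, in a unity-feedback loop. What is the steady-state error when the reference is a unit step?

0

The open loop C(s)P(s) has a pole at the origin (type 1), so the static position error constant is infinite and e_ss = 1/(1+∞) = 0.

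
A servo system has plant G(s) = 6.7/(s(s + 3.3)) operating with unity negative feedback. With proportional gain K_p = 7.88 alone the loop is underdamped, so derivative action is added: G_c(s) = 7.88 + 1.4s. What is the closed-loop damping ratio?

Forward path: (7.88 + 1.4s)·6.7/(s(s+3.3)). The closed-loop characteristic equation is s² + (3.3 + 6.7·1.4)s + 6.7·7.88 = 0.
That is s² + 12.68s + 52.8 = 0, so ω_n = 7.266 rad/s and ζ = 12.68/(2·7.266) = 0.8725.

ζ = 0.873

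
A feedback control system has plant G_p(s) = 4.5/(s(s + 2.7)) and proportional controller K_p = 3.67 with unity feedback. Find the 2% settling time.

From 1 + K_pG_p(s) = 0: s² + 2.7s + 16.52 = 0 ⇒ ω_n = 4.064, ζ = 0.3322.
2% settling time T_s ≈ 4/(ζω_n) = 4/1.35 = 2.96 s.

T_s ≈ 2.96 s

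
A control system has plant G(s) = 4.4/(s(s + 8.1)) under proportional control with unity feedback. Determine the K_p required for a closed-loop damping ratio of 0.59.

Closed-loop characteristic equation: s² + 8.1s + K_p·4.4 = 0.
So ω_n = √(4.4K_p) and 2ζω_n = 8.1, giving ζ = 8.1/(2√(4.4K_p)).
Setting ζ = 0.59: √(4.4K_p) = 8.1/(2·0.59) = 6.864, so K_p = 47.12/4.4 = 10.7.

K_p = 10.7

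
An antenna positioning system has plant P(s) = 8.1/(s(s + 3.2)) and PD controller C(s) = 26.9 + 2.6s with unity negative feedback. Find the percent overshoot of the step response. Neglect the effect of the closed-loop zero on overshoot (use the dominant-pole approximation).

Forward path: (26.9 + 2.6s)·8.1/(s(s+3.2)). The closed-loop characteristic equation is s² + (3.2 + 8.1·2.6)s + 8.1·26.9 = 0.
That is s² + 24.26s + 217.9 = 0, so ω_n = 14.76 rad/s and ζ = 24.26/(2·14.76) = 0.8218.
%OS = 100·exp(−πζ/√(1−ζ²)) = 1.08%.

1.08%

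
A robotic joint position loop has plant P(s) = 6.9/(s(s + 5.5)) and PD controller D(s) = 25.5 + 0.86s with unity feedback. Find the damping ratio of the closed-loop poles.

ζ = 0.431

Forward path: (25.5 + 0.86s)·6.9/(s(s+5.5)). The closed-loop characteristic equation is s² + (5.5 + 6.9·0.86)s + 6.9·25.5 = 0.
That is s² + 11.43s + 176 = 0, so ω_n = 13.26 rad/s and ζ = 11.43/(2·13.26) = 0.431.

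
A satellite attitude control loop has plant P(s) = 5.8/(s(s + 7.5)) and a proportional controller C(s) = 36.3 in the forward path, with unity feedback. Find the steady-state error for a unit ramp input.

0.0356

The loop has one pole at the origin (type 1). Velocity error constant K_v = lim_{s→0} s·C(s)P(s) = 36.3·5.8/7.5 = 28.07.
Steady-state error to a unit ramp: e_ss = 1/K_v = 0.0356.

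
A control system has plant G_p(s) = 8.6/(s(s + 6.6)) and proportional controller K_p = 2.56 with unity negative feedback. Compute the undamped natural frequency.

1 + K_p·G_p(s) = 0 gives s² + 6.6s + 22.02 = 0.
Matching s² + 2ζω_n s + ω_n²: ω_n = √22.02 = 4.692 rad/s and 2ζω_n = 6.6, so ζ = 6.6/(2·4.692) = 0.703.

ω_n = 4.69 rad/s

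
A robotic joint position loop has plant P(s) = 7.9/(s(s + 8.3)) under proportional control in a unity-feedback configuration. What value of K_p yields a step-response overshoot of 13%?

K_p = 7.35

From %OS = 100·exp(−πζ/√(1−ζ²)) = 13%, ζ = −ln(0.13)/√(π²+ln²(0.13)) = 0.5446.
Characteristic equation s² + 8.3s + 7.9K_p = 0 gives ζ = 8.3/(2√(7.9K_p)).
Setting ζ = 0.5446: √(7.9K_p) = 8.3/(2·0.5446) = 7.62, so K_p = 58.06/7.9 = 7.35.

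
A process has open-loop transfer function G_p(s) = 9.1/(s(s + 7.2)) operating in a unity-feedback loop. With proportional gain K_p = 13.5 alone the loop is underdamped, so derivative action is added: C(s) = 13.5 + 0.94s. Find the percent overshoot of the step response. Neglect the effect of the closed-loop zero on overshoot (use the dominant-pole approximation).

Forward path: (13.5 + 0.94s)·9.1/(s(s+7.2)). The closed-loop characteristic equation is s² + (7.2 + 9.1·0.94)s + 9.1·13.5 = 0.
That is s² + 15.75s + 122.8 = 0, so ω_n = 11.08 rad/s and ζ = 15.75/(2·11.08) = 0.7107.
%OS = 100·exp(−πζ/√(1−ζ²)) = 4.19%.

4.19%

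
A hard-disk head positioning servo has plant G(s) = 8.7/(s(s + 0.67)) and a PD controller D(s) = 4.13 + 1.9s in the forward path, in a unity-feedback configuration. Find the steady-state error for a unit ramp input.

The loop has one pole at the origin (type 1). Velocity error constant K_v = lim_{s→0} s·D(s)G(s) = 4.13·8.7/0.67 = 53.63.
Steady-state error to a unit ramp: e_ss = 1/K_v = 0.0186.

0.0186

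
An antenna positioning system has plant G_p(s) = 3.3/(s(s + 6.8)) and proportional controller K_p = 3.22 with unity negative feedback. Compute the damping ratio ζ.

1 + K_p·G_p(s) = 0 gives s² + 6.8s + 10.63 = 0.
So ω_n² = 10.63 ⇒ ω_n = 3.26 rad/s, and ζ = 6.8/(2ω_n) = 1.04.

ζ = 1.04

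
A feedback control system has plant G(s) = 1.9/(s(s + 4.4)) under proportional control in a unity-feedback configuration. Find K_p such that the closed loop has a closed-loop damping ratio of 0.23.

K_p = 48.2

Closed-loop characteristic equation: s² + 4.4s + K_p·1.9 = 0.
So ω_n = √(1.9K_p) and 2ζω_n = 4.4, giving ζ = 4.4/(2√(1.9K_p)).
Setting ζ = 0.23: √(1.9K_p) = 4.4/(2·0.23) = 9.565, so K_p = 91.49/1.9 = 48.2.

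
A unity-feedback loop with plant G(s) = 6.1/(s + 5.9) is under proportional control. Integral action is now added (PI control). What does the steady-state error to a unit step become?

Adding integral action puts a pole at s = 0 in the forward path, raising the system type to 1; a type-1 loop has zero steady-state error to a step.

0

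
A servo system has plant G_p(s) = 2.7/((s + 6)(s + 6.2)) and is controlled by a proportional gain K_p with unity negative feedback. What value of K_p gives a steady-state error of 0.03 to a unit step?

K_p = 445

For a type-0 loop with proportional control, e_ss = 1/(1 + K_p·G_p(0)).
G_p(0) = 0.07258. Require 1/(1 + K_p·0.07258) = 0.03, so 1 + 0.07258·K_p = 33.33.
K_p = (33.33 − 1)/0.07258 = 445.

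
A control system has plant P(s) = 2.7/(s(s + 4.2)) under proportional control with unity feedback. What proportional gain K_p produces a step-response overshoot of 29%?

From %OS = 100·exp(−πζ/√(1−ζ²)) = 29%, ζ = −ln(0.29)/√(π²+ln²(0.29)) = 0.3666.
Characteristic equation s² + 4.2s + 2.7K_p = 0 gives ζ = 4.2/(2√(2.7K_p)).
Setting ζ = 0.3666: √(2.7K_p) = 4.2/(2·0.3666) = 5.728, so K_p = 32.81/2.7 = 12.2.

K_p = 12.2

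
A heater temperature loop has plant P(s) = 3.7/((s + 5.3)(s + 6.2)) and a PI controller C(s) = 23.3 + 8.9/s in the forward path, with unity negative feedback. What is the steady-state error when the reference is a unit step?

The open loop C(s)P(s) has a pole at the origin (type 1), so the static position error constant is infinite and e_ss = 1/(1+∞) = 0.

0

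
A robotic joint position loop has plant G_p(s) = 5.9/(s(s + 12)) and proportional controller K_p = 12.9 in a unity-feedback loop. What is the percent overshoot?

5.1%

Closed-loop characteristic equation: s² + 12s + 76.11 = 0, so ω_n = 8.724 rad/s and ζ = 12/(2·8.724) = 0.6877.
%OS = 100·exp(−πζ/√(1−ζ²)) = 100·exp(−π·0.6877/√0.527) = 5.1%.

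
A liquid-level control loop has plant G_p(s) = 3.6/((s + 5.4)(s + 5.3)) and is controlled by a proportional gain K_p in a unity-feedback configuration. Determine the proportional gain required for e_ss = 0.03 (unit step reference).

The loop is type 0, so e_ss(step) = 1/(1 + K_pos) with K_pos = K_p·G_p(0).
G_p(0) = 0.1258. Require 1/(1 + K_p·0.1258) = 0.03, so 1 + 0.1258·K_p = 33.33.
K_p = (33.33 − 1)/0.1258 = 257.

K_p = 257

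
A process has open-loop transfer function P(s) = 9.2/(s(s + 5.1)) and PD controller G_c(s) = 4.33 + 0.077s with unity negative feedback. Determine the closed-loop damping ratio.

Forward path: (4.33 + 0.077s)·9.2/(s(s+5.1)). The closed-loop characteristic equation is s² + (5.1 + 9.2·0.077)s + 9.2·4.33 = 0.
That is s² + 5.808s + 39.84 = 0, so ω_n = 6.312 rad/s and ζ = 5.808/(2·6.312) = 0.4601.

ζ = 0.46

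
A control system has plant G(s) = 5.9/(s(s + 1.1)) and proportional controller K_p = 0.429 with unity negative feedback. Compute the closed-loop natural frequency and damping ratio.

ω_n = 1.59 rad/s, ζ = 0.346

With unity feedback the closed-loop characteristic equation is s² + 1.1s + 0.429·5.9 = s² + 1.1s + 2.531 = 0.
So ω_n² = 2.531 ⇒ ω_n = 1.591 rad/s, and ζ = 1.1/(2ω_n) = 0.346.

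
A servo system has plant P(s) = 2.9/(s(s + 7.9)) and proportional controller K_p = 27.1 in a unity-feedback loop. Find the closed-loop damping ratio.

With unity feedback the closed-loop characteristic equation is s² + 7.9s + 27.1·2.9 = s² + 7.9s + 78.59 = 0.
Matching s² + 2ζω_n s + ω_n²: ω_n = √78.59 = 8.865 rad/s and 2ζω_n = 7.9, so ζ = 7.9/(2·8.865) = 0.446.

ζ = 0.446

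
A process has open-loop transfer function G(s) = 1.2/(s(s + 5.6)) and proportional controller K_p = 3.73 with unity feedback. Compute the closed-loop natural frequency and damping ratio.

ω_n = 2.12 rad/s, ζ = 1.32

1 + K_p·G(s) = 0 gives s² + 5.6s + 4.476 = 0.
So ω_n² = 4.476 ⇒ ω_n = 2.116 rad/s, and ζ = 5.6/(2ω_n) = 1.32.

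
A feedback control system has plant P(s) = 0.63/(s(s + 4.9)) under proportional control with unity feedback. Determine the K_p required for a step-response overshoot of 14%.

From %OS = 100·exp(−πζ/√(1−ζ²)) = 14%, ζ = −ln(0.14)/√(π²+ln²(0.14)) = 0.5305.
Characteristic equation s² + 4.9s + 0.63K_p = 0 gives ζ = 4.9/(2√(0.63K_p)).
Setting ζ = 0.5305: √(0.63K_p) = 4.9/(2·0.5305) = 4.618, so K_p = 21.33/0.63 = 33.9.

K_p = 33.9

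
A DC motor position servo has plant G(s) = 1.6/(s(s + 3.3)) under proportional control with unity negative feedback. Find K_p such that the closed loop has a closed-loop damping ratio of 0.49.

Closed-loop characteristic equation: s² + 3.3s + K_p·1.6 = 0.
So ω_n = √(1.6K_p) and 2ζω_n = 3.3, giving ζ = 3.3/(2√(1.6K_p)).
Setting ζ = 0.49: √(1.6K_p) = 3.3/(2·0.49) = 3.367, so K_p = 11.34/1.6 = 7.09.

K_p = 7.09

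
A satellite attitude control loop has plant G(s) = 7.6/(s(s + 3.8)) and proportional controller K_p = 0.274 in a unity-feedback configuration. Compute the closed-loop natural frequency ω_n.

ω_n = 1.44 rad/s

1 + K_p·G(s) = 0 gives s² + 3.8s + 2.082 = 0.
So ω_n² = 2.082 ⇒ ω_n = 1.443 rad/s, and ζ = 3.8/(2ω_n) = 1.32.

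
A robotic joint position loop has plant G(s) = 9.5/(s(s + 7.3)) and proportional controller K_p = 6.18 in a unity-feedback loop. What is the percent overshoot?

18.2%

From 1 + K_pG(s) = 0: s² + 7.3s + 58.71 = 0 ⇒ ω_n = 7.662, ζ = 0.4764.
%OS = 100·exp(−πζ/√(1−ζ²)) = 100·exp(−π·0.4764/√0.7731) = 18.2%.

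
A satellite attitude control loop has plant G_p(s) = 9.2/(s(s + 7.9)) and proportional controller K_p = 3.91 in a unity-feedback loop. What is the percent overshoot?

6.4%

From 1 + K_pG_p(s) = 0: s² + 7.9s + 35.97 = 0 ⇒ ω_n = 5.998, ζ = 0.6586.
%OS = 100·exp(−πζ/√(1−ζ²)) = 100·exp(−π·0.6586/√0.5663) = 6.4%.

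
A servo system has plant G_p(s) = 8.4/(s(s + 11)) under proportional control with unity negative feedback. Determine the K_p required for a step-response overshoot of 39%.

From %OS = 100·exp(−πζ/√(1−ζ²)) = 39%, ζ = −ln(0.39)/√(π²+ln²(0.39)) = 0.2871.
Characteristic equation s² + 11s + 8.4K_p = 0 gives ζ = 11/(2√(8.4K_p)).
Setting ζ = 0.2871: √(8.4K_p) = 11/(2·0.2871) = 19.16, so K_p = 367/8.4 = 43.7.

K_p = 43.7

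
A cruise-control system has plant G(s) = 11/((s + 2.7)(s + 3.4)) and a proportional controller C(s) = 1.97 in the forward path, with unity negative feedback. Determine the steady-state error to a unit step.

The loop is type 0. Static position error constant K_pos = C(0)·G(0) = 1.97·1.198 = 2.361.
Steady-state error to a unit step: e_ss = 1/(1+K_pos) = 1/3.361 = 0.298.

0.298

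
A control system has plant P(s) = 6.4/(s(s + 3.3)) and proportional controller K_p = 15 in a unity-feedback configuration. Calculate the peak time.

T_p = 0.325 s

The closed-loop denominator s² + 3.3s + 96 gives ω_n = √96 = 9.798 and ζ = 3.3/(2ω_n) = 0.1684.
Damped frequency ω_d = ω_n√(1−ζ²) = 9.658 rad/s, so peak time T_p = π/ω_d = 0.325 s.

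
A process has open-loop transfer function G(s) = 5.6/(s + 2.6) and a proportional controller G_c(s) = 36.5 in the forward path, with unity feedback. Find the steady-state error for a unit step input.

0.0126

The loop is type 0. Static position error constant K_pos = G_c(0)·G(0) = 36.5·2.154 = 78.62.
Steady-state error to a unit step: e_ss = 1/(1+K_pos) = 1/79.62 = 0.0126.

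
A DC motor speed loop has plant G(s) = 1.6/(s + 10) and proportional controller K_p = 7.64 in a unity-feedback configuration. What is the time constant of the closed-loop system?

τ = 0.045 s

Closed-loop transfer function: T(s) = K_p·G(s)/(1 + K_p·G(s)) = 12.22/(s + 10 + 12.22) = 12.22/(s + 22.22).
Time constant τ = 1/22.22 = 0.045 s.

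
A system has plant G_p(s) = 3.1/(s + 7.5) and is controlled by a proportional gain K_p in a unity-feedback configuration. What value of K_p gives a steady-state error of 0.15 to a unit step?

The loop is type 0, so e_ss(step) = 1/(1 + K_pos) with K_pos = K_p·G_p(0).
G_p(0) = 0.4133. Require 1/(1 + K_p·0.4133) = 0.15, so 1 + 0.4133·K_p = 6.667.
K_p = (6.667 − 1)/0.4133 = 13.7.

K_p = 13.7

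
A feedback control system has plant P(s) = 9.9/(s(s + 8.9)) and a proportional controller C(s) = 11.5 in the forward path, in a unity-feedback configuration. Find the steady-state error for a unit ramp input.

0.0782

The loop has one pole at the origin (type 1). Velocity error constant K_v = lim_{s→0} s·C(s)P(s) = 11.5·9.9/8.9 = 12.79.
Steady-state error to a unit ramp: e_ss = 1/K_v = 0.0782.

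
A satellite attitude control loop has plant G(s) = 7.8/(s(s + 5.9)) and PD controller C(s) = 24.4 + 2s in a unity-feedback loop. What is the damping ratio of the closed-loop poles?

Forward path: (24.4 + 2s)·7.8/(s(s+5.9)). The closed-loop characteristic equation is s² + (5.9 + 7.8·2)s + 7.8·24.4 = 0.
That is s² + 21.5s + 190.3 = 0, so ω_n = 13.8 rad/s and ζ = 21.5/(2·13.8) = 0.7792.

ζ = 0.779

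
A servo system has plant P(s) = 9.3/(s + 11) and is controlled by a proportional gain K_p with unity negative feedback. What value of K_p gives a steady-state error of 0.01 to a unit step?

K_p = 117

The loop is type 0, so e_ss(step) = 1/(1 + K_pos) with K_pos = K_p·P(0).
P(0) = 0.8455. Require 1/(1 + K_p·0.8455) = 0.01, so 1 + 0.8455·K_p = 100.
K_p = (100 − 1)/0.8455 = 117.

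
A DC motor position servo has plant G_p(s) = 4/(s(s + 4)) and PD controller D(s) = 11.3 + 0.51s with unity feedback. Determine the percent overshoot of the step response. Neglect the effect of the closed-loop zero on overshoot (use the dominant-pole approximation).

Forward path: (11.3 + 0.51s)·4/(s(s+4)). The closed-loop characteristic equation is s² + (4 + 4·0.51)s + 4·11.3 = 0.
That is s² + 6.04s + 45.2 = 0, so ω_n = 6.723 rad/s and ζ = 6.04/(2·6.723) = 0.4492.
%OS = 100·exp(−πζ/√(1−ζ²)) = 20.6%.

20.6%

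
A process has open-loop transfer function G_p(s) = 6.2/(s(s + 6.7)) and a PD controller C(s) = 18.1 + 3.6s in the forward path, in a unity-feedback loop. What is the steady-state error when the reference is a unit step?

The open loop C(s)G_p(s) has a pole at the origin (type 1), so the static position error constant is infinite and e_ss = 1/(1+∞) = 0.

0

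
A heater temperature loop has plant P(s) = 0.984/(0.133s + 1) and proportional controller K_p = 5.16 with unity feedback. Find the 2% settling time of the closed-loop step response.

Closed loop: T(s) = K_p·P/(1+K_p·P) = 5.077/(0.133s + 1 + 5.077), with pole at s = −(1 + 5.077)/0.133 = −45.7.
τ = 1/45.7 = 0.02188 s, so 2% settling time ≈ 4τ = 0.0875 s.

T_s ≈ 0.0875 s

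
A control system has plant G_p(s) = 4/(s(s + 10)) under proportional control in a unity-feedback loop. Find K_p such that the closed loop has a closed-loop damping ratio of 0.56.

Closed-loop characteristic equation: s² + 10s + K_p·4 = 0.
So ω_n = √(4K_p) and 2ζω_n = 10, giving ζ = 10/(2√(4K_p)).
Setting ζ = 0.56: √(4K_p) = 10/(2·0.56) = 8.929, so K_p = 79.72/4 = 19.9.

K_p = 19.9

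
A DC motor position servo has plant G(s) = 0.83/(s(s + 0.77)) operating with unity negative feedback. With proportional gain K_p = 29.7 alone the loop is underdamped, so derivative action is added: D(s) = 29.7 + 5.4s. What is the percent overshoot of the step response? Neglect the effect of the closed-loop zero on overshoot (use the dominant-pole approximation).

14.1%

Forward path: (29.7 + 5.4s)·0.83/(s(s+0.77)). The closed-loop characteristic equation is s² + (0.77 + 0.83·5.4)s + 0.83·29.7 = 0.
That is s² + 5.252s + 24.65 = 0, so ω_n = 4.965 rad/s and ζ = 5.252/(2·4.965) = 0.5289.
%OS = 100·exp(−πζ/√(1−ζ²)) = 14.1%.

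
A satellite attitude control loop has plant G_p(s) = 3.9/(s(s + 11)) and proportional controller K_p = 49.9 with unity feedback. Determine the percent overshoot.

26%

Closed-loop characteristic equation: s² + 11s + 194.6 = 0, so ω_n = 13.95 rad/s and ζ = 11/(2·13.95) = 0.3943.
%OS = 100·exp(−πζ/√(1−ζ²)) = 100·exp(−π·0.3943/√0.8446) = 26%.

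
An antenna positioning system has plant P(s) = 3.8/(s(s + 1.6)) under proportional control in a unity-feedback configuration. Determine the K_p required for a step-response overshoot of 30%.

From %OS = 100·exp(−πζ/√(1−ζ²)) = 30%, ζ = −ln(0.3)/√(π²+ln²(0.3)) = 0.3579.
Characteristic equation s² + 1.6s + 3.8K_p = 0 gives ζ = 1.6/(2√(3.8K_p)).
Setting ζ = 0.3579: √(3.8K_p) = 1.6/(2·0.3579) = 2.236, so K_p = 4.998/3.8 = 1.32.

K_p = 1.32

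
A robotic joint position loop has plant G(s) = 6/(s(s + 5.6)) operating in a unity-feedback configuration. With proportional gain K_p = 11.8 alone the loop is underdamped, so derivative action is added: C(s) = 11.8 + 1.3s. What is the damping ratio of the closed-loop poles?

ζ = 0.796

Forward path: (11.8 + 1.3s)·6/(s(s+5.6)). The closed-loop characteristic equation is s² + (5.6 + 6·1.3)s + 6·11.8 = 0.
That is s² + 13.4s + 70.8 = 0, so ω_n = 8.414 rad/s and ζ = 13.4/(2·8.414) = 0.7963.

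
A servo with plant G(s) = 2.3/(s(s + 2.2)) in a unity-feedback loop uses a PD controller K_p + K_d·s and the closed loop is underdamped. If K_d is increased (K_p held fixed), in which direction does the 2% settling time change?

decrease

Characteristic equation s² + (2.2 + 2.3K_d)s + 2.3K_p = 0: raising K_d increases ζω_n = (2.2+2.3K_d)/2 while the loop stays underdamped, so T_s ≈ 4/(ζω_n) decreases.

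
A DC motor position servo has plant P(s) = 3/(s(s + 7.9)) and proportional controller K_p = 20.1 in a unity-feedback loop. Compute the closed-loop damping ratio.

ζ = 0.509

1 + K_p·P(s) = 0 gives s² + 7.9s + 60.3 = 0.
So ω_n² = 60.3 ⇒ ω_n = 7.765 rad/s, and ζ = 7.9/(2ω_n) = 0.509.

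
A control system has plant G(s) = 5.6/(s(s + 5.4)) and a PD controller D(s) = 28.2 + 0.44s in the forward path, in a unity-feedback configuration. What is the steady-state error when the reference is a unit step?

0

The open loop D(s)G(s) has a pole at the origin (type 1), so the static position error constant is infinite and e_ss = 1/(1+∞) = 0.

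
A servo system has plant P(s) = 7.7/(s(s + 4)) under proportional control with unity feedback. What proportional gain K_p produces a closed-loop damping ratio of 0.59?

K_p = 1.49

Closed-loop characteristic equation: s² + 4s + K_p·7.7 = 0.
So ω_n = √(7.7K_p) and 2ζω_n = 4, giving ζ = 4/(2√(7.7K_p)).
Setting ζ = 0.59: √(7.7K_p) = 4/(2·0.59) = 3.39, so K_p = 11.49/7.7 = 1.49.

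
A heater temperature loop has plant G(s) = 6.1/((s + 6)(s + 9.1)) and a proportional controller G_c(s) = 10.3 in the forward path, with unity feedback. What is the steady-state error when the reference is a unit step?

0.465

The loop is type 0. Static position error constant K_pos = G_c(0)·G(0) = 10.3·0.1117 = 1.151.
Steady-state error to a unit step: e_ss = 1/(1+K_pos) = 1/2.151 = 0.465.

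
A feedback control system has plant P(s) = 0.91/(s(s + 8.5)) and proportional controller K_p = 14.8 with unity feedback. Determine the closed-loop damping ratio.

ζ = 1.16

1 + K_p·P(s) = 0 gives s² + 8.5s + 13.47 = 0.
So ω_n² = 13.47 ⇒ ω_n = 3.67 rad/s, and ζ = 8.5/(2ω_n) = 1.16.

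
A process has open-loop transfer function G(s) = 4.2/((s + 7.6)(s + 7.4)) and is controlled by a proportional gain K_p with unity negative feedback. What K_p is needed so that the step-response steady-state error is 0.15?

K_p = 75.9

Steady-state error for a unit step on this type-0 loop is 1/(1 + K_p·G(0)).
G(0) = 0.07468. Require 1/(1 + K_p·0.07468) = 0.15, so 1 + 0.07468·K_p = 6.667.
K_p = (6.667 − 1)/0.07468 = 75.9.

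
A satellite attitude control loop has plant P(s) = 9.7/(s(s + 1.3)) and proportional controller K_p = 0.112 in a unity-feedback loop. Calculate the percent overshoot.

8.16%

Closed-loop characteristic equation: s² + 1.3s + 1.086 = 0, so ω_n = 1.042 rad/s and ζ = 1.3/(2·1.042) = 0.6236.
%OS = 100·exp(−πζ/√(1−ζ²)) = 100·exp(−π·0.6236/√0.6111) = 8.16%.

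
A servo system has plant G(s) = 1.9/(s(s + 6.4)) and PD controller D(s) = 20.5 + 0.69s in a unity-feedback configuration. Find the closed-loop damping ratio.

Forward path: (20.5 + 0.69s)·1.9/(s(s+6.4)). The closed-loop characteristic equation is s² + (6.4 + 1.9·0.69)s + 1.9·20.5 = 0.
That is s² + 7.711s + 38.95 = 0, so ω_n = 6.241 rad/s and ζ = 7.711/(2·6.241) = 0.6178.

ζ = 0.618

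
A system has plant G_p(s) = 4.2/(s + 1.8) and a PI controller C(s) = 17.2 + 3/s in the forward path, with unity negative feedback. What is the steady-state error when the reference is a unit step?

0

The open loop C(s)G_p(s) has a pole at the origin (type 1), so the static position error constant is infinite and e_ss = 1/(1+∞) = 0.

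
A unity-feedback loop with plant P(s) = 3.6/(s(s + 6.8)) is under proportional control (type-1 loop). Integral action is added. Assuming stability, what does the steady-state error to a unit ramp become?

The integrator raises the loop to type 2, so K_v → ∞ and e_ss to a ramp is zero.

0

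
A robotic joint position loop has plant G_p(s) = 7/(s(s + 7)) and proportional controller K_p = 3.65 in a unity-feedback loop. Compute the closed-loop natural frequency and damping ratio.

With unity feedback the closed-loop characteristic equation is s² + 7s + 3.65·7 = s² + 7s + 25.55 = 0.
Matching s² + 2ζω_n s + ω_n²: ω_n = √25.55 = 5.055 rad/s and 2ζω_n = 7, so ζ = 7/(2·5.055) = 0.692.

ω_n = 5.05 rad/s, ζ = 0.692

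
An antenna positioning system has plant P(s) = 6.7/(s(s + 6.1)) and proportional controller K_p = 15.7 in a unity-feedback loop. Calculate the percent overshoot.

Closed-loop characteristic equation: s² + 6.1s + 105.2 = 0, so ω_n = 10.26 rad/s and ζ = 6.1/(2·10.26) = 0.2974.
%OS = 100·exp(−πζ/√(1−ζ²)) = 100·exp(−π·0.2974/√0.9116) = 37.6%.

37.6%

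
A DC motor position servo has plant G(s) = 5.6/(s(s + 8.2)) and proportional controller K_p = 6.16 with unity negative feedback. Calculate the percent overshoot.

From 1 + K_pG(s) = 0: s² + 8.2s + 34.5 = 0 ⇒ ω_n = 5.873, ζ = 0.6981.
%OS = 100·exp(−πζ/√(1−ζ²)) = 100·exp(−π·0.6981/√0.5127) = 4.68%.

4.68%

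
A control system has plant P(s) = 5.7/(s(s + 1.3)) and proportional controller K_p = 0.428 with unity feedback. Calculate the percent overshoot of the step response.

The closed-loop denominator s² + 1.3s + 2.44 gives ω_n = √2.44 = 1.562 and ζ = 1.3/(2ω_n) = 0.4162.
%OS = 100·exp(−πζ/√(1−ζ²)) = 100·exp(−π·0.4162/√0.8268) = 23.7%.

23.7%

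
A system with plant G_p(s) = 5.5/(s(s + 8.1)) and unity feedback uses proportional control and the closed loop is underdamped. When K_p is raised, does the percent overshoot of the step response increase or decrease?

ζ = 8.1/(2√(5.5K_p)) decreases as K_p grows; lower damping means more overshoot.

increase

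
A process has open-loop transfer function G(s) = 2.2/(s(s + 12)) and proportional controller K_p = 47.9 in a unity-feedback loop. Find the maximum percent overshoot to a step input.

10.4%

The closed-loop denominator s² + 12s + 105.4 gives ω_n = √105.4 = 10.27 and ζ = 12/(2ω_n) = 0.5845.
%OS = 100·exp(−πζ/√(1−ζ²)) = 100·exp(−π·0.5845/√0.6584) = 10.4%.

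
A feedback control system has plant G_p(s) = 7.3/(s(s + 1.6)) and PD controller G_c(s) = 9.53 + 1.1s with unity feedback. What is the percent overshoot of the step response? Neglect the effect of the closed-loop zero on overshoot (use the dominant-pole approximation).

Forward path: (9.53 + 1.1s)·7.3/(s(s+1.6)). The closed-loop characteristic equation is s² + (1.6 + 7.3·1.1)s + 7.3·9.53 = 0.
That is s² + 9.63s + 69.57 = 0, so ω_n = 8.341 rad/s and ζ = 9.63/(2·8.341) = 0.5773.
%OS = 100·exp(−πζ/√(1−ζ²)) = 10.8%.

10.8%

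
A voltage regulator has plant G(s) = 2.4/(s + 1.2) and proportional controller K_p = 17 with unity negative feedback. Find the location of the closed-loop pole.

Closed-loop transfer function: T(s) = K_p·G(s)/(1 + K_p·G(s)) = 40.8/(s + 1.2 + 40.8) = 40.8/(s + 42).
The closed-loop pole is at s = −42.

s = -42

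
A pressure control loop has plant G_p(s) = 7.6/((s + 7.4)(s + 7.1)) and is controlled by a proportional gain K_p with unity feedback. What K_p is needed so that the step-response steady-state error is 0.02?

For a type-0 loop with proportional control, e_ss = 1/(1 + K_p·G_p(0)).
G_p(0) = 0.1447. Require 1/(1 + K_p·0.1447) = 0.02, so 1 + 0.1447·K_p = 50.
K_p = (50 − 1)/0.1447 = 339.

K_p = 339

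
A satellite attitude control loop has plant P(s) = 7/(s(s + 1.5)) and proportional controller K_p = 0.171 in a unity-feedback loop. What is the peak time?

T_p = 3.94 s

Closed-loop characteristic equation: s² + 1.5s + 1.197 = 0, so ω_n = 1.094 rad/s and ζ = 1.5/(2·1.094) = 0.6855.
Damped frequency ω_d = ω_n√(1−ζ²) = 0.7966 rad/s, so peak time T_p = π/ω_d = 3.94 s.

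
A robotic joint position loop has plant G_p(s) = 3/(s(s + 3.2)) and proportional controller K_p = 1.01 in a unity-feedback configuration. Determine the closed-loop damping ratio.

With unity feedback the closed-loop characteristic equation is s² + 3.2s + 1.01·3 = s² + 3.2s + 3.03 = 0.
So ω_n² = 3.03 ⇒ ω_n = 1.741 rad/s, and ζ = 3.2/(2ω_n) = 0.919.

ζ = 0.919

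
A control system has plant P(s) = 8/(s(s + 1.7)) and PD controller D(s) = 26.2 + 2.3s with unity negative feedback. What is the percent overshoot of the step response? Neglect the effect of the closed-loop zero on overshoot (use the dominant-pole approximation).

4.83%

Forward path: (26.2 + 2.3s)·8/(s(s+1.7)). The closed-loop characteristic equation is s² + (1.7 + 8·2.3)s + 8·26.2 = 0.
That is s² + 20.1s + 209.6 = 0, so ω_n = 14.48 rad/s and ζ = 20.1/(2·14.48) = 0.6942.
%OS = 100·exp(−πζ/√(1−ζ²)) = 4.83%.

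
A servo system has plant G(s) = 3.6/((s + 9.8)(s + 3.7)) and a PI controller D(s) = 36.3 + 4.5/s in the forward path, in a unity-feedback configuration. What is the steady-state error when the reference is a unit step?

0

The open loop D(s)G(s) has a pole at the origin (type 1), so the static position error constant is infinite and e_ss = 1/(1+∞) = 0.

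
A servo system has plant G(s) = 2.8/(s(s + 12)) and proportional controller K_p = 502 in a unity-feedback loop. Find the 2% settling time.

T_s ≈ 0.667 s

Closed-loop characteristic equation: s² + 12s + 1406 = 0, so ω_n = 37.49 rad/s and ζ = 12/(2·37.49) = 0.16.
2% settling time T_s ≈ 4/(ζω_n) = 4/6 = 0.667 s.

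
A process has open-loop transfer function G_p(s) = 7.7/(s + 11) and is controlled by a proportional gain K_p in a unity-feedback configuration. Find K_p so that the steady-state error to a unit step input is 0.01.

The loop is type 0, so e_ss(step) = 1/(1 + K_pos) with K_pos = K_p·G_p(0).
G_p(0) = 0.7. Require 1/(1 + K_p·0.7) = 0.01, so 1 + 0.7·K_p = 100.
K_p = (100 − 1)/0.7 = 141.

K_p = 141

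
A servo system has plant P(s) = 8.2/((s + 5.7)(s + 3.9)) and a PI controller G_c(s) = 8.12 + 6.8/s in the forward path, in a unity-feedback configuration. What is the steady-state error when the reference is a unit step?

0

The open loop G_c(s)P(s) has a pole at the origin (type 1), so the static position error constant is infinite and e_ss = 1/(1+∞) = 0.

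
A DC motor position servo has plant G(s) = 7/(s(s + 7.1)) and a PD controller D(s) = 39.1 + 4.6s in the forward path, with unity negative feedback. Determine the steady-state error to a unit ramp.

0.0259

The loop has one pole at the origin (type 1). Velocity error constant K_v = lim_{s→0} s·D(s)G(s) = 39.1·7/7.1 = 38.55.
Steady-state error to a unit ramp: e_ss = 1/K_v = 0.0259.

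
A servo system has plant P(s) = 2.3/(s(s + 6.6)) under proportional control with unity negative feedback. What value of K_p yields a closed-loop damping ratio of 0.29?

Closed-loop characteristic equation: s² + 6.6s + K_p·2.3 = 0.
So ω_n = √(2.3K_p) and 2ζω_n = 6.6, giving ζ = 6.6/(2√(2.3K_p)).
Setting ζ = 0.29: √(2.3K_p) = 6.6/(2·0.29) = 11.38, so K_p = 129.5/2.3 = 56.3.

K_p = 56.3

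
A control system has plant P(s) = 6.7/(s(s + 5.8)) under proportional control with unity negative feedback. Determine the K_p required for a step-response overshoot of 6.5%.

From %OS = 100·exp(−πζ/√(1−ζ²)) = 6.5%, ζ = −ln(0.065)/√(π²+ln²(0.065)) = 0.6564.
Characteristic equation s² + 5.8s + 6.7K_p = 0 gives ζ = 5.8/(2√(6.7K_p)).
Setting ζ = 0.6564: √(6.7K_p) = 5.8/(2·0.6564) = 4.418, so K_p = 19.52/6.7 = 2.91.

K_p = 2.91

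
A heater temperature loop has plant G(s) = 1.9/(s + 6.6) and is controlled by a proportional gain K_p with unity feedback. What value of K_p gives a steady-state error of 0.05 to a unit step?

K_p = 66

The loop is type 0, so e_ss(step) = 1/(1 + K_pos) with K_pos = K_p·G(0).
G(0) = 0.2879. Require 1/(1 + K_p·0.2879) = 0.05, so 1 + 0.2879·K_p = 20.
K_p = (20 − 1)/0.2879 = 66.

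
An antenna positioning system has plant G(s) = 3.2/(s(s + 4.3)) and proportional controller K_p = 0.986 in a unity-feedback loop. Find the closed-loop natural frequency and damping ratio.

ω_n = 1.78 rad/s, ζ = 1.21

With unity feedback the closed-loop characteristic equation is s² + 4.3s + 0.986·3.2 = s² + 4.3s + 3.155 = 0.
Matching s² + 2ζω_n s + ω_n²: ω_n = √3.155 = 1.776 rad/s and 2ζω_n = 4.3, so ζ = 4.3/(2·1.776) = 1.21.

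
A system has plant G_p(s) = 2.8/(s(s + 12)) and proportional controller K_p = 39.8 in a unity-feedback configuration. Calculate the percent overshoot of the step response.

Closed-loop characteristic equation: s² + 12s + 111.4 = 0, so ω_n = 10.56 rad/s and ζ = 12/(2·10.56) = 0.5684.
%OS = 100·exp(−πζ/√(1−ζ²)) = 100·exp(−π·0.5684/√0.677) = 11.4%.

11.4%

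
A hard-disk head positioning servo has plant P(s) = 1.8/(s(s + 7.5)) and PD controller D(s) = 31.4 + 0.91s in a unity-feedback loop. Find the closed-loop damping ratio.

ζ = 0.608

Forward path: (31.4 + 0.91s)·1.8/(s(s+7.5)). The closed-loop characteristic equation is s² + (7.5 + 1.8·0.91)s + 1.8·31.4 = 0.
That is s² + 9.138s + 56.52 = 0, so ω_n = 7.518 rad/s and ζ = 9.138/(2·7.518) = 0.6077.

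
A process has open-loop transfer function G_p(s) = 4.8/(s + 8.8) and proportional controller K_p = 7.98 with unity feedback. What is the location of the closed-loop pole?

s = -47.1

Closed-loop transfer function: T(s) = K_p·G_p(s)/(1 + K_p·G_p(s)) = 38.3/(s + 8.8 + 38.3) = 38.3/(s + 47.1).
The closed-loop pole is at s = −47.1.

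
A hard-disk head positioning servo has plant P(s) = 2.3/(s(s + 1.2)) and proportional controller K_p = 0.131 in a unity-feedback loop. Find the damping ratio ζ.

ζ = 1.09

1 + K_p·P(s) = 0 gives s² + 1.2s + 0.3013 = 0.
So ω_n² = 0.3013 ⇒ ω_n = 0.5489 rad/s, and ζ = 1.2/(2ω_n) = 1.09.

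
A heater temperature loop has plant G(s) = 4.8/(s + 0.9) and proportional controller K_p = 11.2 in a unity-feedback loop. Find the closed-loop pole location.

s = -54.66

Closed-loop transfer function: T(s) = K_p·G(s)/(1 + K_p·G(s)) = 53.76/(s + 0.9 + 53.76) = 53.76/(s + 54.66).
The closed-loop pole is at s = −54.66.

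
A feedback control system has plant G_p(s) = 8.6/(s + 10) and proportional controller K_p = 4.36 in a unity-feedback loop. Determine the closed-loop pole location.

Closed-loop transfer function: T(s) = K_p·G_p(s)/(1 + K_p·G_p(s)) = 37.5/(s + 10 + 37.5) = 37.5/(s + 47.5).
The closed-loop pole is at s = −47.5.

s = -47.5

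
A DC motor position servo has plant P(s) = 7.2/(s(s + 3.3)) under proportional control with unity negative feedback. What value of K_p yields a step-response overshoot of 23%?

From %OS = 100·exp(−πζ/√(1−ζ²)) = 23%, ζ = −ln(0.23)/√(π²+ln²(0.23)) = 0.4237.
Characteristic equation s² + 3.3s + 7.2K_p = 0 gives ζ = 3.3/(2√(7.2K_p)).
Setting ζ = 0.4237: √(7.2K_p) = 3.3/(2·0.4237) = 3.894, so K_p = 15.16/7.2 = 2.11.

K_p = 2.11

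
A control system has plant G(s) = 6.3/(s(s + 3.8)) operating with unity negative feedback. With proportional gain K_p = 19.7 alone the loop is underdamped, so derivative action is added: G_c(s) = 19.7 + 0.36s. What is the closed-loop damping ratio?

ζ = 0.272

Forward path: (19.7 + 0.36s)·6.3/(s(s+3.8)). The closed-loop characteristic equation is s² + (3.8 + 6.3·0.36)s + 6.3·19.7 = 0.
That is s² + 6.068s + 124.1 = 0, so ω_n = 11.14 rad/s and ζ = 6.068/(2·11.14) = 0.2723.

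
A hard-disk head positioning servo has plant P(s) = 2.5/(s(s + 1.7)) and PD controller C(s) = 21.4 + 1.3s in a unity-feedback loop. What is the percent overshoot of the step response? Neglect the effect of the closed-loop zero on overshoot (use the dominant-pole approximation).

Forward path: (21.4 + 1.3s)·2.5/(s(s+1.7)). The closed-loop characteristic equation is s² + (1.7 + 2.5·1.3)s + 2.5·21.4 = 0.
That is s² + 4.95s + 53.5 = 0, so ω_n = 7.314 rad/s and ζ = 4.95/(2·7.314) = 0.3384.
%OS = 100·exp(−πζ/√(1−ζ²)) = 32.3%.

32.3%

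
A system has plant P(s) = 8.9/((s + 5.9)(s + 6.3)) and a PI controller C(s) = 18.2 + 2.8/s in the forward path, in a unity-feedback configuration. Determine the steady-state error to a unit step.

The open loop C(s)P(s) has a pole at the origin (type 1), so the static position error constant is infinite and e_ss = 1/(1+∞) = 0.

0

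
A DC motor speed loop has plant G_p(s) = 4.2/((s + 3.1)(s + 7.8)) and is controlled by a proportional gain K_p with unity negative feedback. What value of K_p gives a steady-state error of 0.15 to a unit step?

The loop is type 0, so e_ss(step) = 1/(1 + K_pos) with K_pos = K_p·G_p(0).
G_p(0) = 0.1737. Require 1/(1 + K_p·0.1737) = 0.15, so 1 + 0.1737·K_p = 6.667.
K_p = (6.667 − 1)/0.1737 = 32.6.

K_p = 32.6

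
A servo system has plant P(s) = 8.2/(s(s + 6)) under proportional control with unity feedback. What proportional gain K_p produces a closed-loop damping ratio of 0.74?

Closed-loop characteristic equation: s² + 6s + K_p·8.2 = 0.
So ω_n = √(8.2K_p) and 2ζω_n = 6, giving ζ = 6/(2√(8.2K_p)).
Setting ζ = 0.74: √(8.2K_p) = 6/(2·0.74) = 4.054, so K_p = 16.44/8.2 = 2.

K_p = 2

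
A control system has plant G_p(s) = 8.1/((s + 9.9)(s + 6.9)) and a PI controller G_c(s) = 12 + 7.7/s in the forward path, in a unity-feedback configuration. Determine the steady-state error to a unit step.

The open loop G_c(s)G_p(s) has a pole at the origin (type 1), so the static position error constant is infinite and e_ss = 1/(1+∞) = 0.

0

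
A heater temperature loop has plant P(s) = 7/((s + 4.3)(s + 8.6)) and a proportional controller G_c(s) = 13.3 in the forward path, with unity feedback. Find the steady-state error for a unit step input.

The loop is type 0. Static position error constant K_pos = G_c(0)·P(0) = 13.3·0.1893 = 2.518.
Steady-state error to a unit step: e_ss = 1/(1+K_pos) = 1/3.518 = 0.284.

0.284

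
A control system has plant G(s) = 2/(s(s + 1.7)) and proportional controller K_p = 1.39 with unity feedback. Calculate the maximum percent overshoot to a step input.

From 1 + K_pG(s) = 0: s² + 1.7s + 2.78 = 0 ⇒ ω_n = 1.667, ζ = 0.5098.
%OS = 100·exp(−πζ/√(1−ζ²)) = 100·exp(−π·0.5098/√0.7401) = 15.5%.

15.5%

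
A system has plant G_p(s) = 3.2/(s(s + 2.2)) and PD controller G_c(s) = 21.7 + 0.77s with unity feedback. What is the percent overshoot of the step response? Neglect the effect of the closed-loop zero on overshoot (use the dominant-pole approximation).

40%

Forward path: (21.7 + 0.77s)·3.2/(s(s+2.2)). The closed-loop characteristic equation is s² + (2.2 + 3.2·0.77)s + 3.2·21.7 = 0.
That is s² + 4.664s + 69.44 = 0, so ω_n = 8.333 rad/s and ζ = 4.664/(2·8.333) = 0.2798.
%OS = 100·exp(−πζ/√(1−ζ²)) = 40%.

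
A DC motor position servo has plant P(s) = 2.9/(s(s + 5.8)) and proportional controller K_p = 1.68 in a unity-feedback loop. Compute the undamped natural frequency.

ω_n = 2.21 rad/s

1 + K_p·P(s) = 0 gives s² + 5.8s + 4.872 = 0.
Matching s² + 2ζω_n s + ω_n²: ω_n = √4.872 = 2.207 rad/s and 2ζω_n = 5.8, so ζ = 5.8/(2·2.207) = 1.31.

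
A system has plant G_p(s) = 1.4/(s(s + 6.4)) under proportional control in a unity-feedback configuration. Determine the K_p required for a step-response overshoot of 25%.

From %OS = 100·exp(−πζ/√(1−ζ²)) = 25%, ζ = −ln(0.25)/√(π²+ln²(0.25)) = 0.4037.
Characteristic equation s² + 6.4s + 1.4K_p = 0 gives ζ = 6.4/(2√(1.4K_p)).
Setting ζ = 0.4037: √(1.4K_p) = 6.4/(2·0.4037) = 7.926, so K_p = 62.83/1.4 = 44.9.

K_p = 44.9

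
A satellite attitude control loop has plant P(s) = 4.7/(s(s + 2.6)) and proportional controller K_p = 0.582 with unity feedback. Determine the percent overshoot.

1.84%

Closed-loop characteristic equation: s² + 2.6s + 2.735 = 0, so ω_n = 1.654 rad/s and ζ = 2.6/(2·1.654) = 0.786.
%OS = 100·exp(−πζ/√(1−ζ²)) = 100·exp(−π·0.786/√0.3822) = 1.84%.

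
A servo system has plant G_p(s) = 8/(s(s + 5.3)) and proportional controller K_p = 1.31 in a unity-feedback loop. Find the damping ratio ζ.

ζ = 0.819

With unity feedback the closed-loop characteristic equation is s² + 5.3s + 1.31·8 = s² + 5.3s + 10.48 = 0.
Matching s² + 2ζω_n s + ω_n²: ω_n = √10.48 = 3.237 rad/s and 2ζω_n = 5.3, so ζ = 5.3/(2·3.237) = 0.819.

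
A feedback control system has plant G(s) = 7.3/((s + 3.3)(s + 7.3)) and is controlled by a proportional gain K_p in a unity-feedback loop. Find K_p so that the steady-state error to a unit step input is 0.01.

For a type-0 loop with proportional control, e_ss = 1/(1 + K_p·G(0)).
G(0) = 0.303. Require 1/(1 + K_p·0.303) = 0.01, so 1 + 0.303·K_p = 100.
K_p = (100 − 1)/0.303 = 327.

K_p = 327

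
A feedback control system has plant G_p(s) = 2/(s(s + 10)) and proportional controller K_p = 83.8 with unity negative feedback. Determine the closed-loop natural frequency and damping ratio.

ω_n = 12.9 rad/s, ζ = 0.386

1 + K_p·G_p(s) = 0 gives s² + 10s + 167.6 = 0.
So ω_n² = 167.6 ⇒ ω_n = 12.95 rad/s, and ζ = 10/(2ω_n) = 0.386.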